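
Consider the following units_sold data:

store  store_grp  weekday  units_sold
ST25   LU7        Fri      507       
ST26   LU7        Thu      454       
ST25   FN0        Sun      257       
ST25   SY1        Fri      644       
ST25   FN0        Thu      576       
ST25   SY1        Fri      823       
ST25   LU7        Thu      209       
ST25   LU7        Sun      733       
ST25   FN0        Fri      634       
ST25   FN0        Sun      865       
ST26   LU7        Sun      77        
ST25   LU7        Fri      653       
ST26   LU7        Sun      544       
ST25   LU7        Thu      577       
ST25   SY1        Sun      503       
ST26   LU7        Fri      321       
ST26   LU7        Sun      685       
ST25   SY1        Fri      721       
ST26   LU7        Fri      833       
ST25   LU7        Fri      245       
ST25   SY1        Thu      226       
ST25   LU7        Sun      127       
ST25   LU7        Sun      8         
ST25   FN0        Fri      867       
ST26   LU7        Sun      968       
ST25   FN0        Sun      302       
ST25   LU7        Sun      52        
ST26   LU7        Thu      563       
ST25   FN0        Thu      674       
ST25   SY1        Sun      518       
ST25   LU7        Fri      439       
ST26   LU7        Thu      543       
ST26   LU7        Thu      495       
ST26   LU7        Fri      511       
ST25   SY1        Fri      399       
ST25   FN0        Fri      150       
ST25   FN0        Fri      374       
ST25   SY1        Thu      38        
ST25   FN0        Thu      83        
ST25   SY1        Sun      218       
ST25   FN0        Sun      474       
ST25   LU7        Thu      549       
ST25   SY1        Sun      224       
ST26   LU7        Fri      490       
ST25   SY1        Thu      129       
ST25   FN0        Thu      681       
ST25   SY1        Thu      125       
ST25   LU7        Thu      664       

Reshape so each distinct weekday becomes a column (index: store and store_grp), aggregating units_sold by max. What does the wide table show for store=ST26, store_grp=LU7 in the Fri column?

Rows with store=ST26, store_grp=LU7 and weekday=Fri: units_sold values are 321, 833, 511, 490.
max(321, 833, 511, 490) = 833.

833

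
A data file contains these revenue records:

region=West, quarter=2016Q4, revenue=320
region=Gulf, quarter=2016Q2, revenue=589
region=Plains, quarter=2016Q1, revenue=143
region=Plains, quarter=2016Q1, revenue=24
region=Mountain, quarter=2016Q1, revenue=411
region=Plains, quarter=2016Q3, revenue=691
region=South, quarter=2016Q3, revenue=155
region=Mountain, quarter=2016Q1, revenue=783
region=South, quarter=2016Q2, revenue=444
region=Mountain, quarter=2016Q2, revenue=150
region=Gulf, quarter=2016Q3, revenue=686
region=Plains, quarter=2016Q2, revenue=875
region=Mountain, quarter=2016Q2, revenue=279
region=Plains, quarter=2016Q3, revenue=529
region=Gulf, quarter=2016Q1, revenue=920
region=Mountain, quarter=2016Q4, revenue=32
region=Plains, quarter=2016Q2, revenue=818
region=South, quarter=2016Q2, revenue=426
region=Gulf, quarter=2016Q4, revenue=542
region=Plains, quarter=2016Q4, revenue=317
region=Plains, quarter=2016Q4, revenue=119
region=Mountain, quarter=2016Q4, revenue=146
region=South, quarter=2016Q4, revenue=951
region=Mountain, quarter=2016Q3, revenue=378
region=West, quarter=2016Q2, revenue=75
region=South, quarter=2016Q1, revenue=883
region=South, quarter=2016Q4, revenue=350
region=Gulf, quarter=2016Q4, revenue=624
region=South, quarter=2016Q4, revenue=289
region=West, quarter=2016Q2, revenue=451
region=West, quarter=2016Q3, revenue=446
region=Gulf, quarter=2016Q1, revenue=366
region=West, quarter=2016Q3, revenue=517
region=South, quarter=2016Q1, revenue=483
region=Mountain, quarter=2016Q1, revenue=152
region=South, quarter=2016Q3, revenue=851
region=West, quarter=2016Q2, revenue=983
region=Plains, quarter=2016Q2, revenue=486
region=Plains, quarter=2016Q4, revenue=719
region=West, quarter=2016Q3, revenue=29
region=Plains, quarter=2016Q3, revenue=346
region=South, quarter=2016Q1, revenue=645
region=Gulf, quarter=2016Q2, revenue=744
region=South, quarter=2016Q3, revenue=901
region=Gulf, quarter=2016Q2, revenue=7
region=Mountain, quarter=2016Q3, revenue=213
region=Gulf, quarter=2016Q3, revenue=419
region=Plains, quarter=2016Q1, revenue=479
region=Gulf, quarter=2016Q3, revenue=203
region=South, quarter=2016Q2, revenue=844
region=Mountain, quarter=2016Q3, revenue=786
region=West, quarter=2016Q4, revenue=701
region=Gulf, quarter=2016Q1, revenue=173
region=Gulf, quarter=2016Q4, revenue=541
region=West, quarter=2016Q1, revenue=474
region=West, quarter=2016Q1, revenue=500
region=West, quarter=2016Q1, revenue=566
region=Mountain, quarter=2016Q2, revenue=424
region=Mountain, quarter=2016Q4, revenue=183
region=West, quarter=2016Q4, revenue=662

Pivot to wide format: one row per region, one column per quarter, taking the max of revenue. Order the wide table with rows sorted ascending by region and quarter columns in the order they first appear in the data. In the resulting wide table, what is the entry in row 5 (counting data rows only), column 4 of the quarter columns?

517

With rows sorted ascending by region, row 5 is region=West. quarter columns in first-appearance order: 2016Q4, 2016Q2, 2016Q1, 2016Q3; column 4 is 2016Q3.
Long rows with region=West, quarter=2016Q3: max(446, 517, 29) = 517.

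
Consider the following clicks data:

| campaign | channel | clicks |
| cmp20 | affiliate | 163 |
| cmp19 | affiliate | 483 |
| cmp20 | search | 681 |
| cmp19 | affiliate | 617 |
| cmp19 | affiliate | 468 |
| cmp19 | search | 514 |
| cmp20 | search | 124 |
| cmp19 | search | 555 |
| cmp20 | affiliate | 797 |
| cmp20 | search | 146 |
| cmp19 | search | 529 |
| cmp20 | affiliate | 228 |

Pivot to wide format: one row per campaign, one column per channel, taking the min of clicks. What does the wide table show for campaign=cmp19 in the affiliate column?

Rows with campaign=cmp19 and channel=affiliate: clicks values are 483, 617, 468.
min(483, 617, 468) = 468.

468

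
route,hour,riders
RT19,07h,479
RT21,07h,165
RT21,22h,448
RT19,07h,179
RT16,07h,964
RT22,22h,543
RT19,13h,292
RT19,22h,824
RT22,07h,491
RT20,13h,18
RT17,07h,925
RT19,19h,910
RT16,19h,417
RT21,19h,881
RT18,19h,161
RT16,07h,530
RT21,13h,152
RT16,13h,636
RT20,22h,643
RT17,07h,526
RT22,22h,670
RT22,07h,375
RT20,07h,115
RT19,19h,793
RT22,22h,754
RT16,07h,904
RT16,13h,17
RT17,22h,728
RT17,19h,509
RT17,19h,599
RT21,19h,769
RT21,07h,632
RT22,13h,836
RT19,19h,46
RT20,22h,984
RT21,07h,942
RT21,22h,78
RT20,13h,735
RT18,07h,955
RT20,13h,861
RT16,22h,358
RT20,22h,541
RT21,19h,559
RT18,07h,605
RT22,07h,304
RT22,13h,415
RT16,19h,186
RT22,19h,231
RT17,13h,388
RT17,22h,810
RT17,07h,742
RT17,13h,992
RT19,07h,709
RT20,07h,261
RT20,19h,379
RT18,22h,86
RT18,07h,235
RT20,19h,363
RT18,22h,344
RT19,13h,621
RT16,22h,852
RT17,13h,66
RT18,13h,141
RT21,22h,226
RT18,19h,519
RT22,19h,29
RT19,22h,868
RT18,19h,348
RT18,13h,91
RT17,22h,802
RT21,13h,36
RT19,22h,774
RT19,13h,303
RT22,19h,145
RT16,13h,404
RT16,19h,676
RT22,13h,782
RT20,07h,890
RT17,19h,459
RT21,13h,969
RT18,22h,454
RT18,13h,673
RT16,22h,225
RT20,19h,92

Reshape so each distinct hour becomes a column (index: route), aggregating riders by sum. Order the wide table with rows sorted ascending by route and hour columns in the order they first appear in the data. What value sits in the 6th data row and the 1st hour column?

With rows sorted ascending by route, row 6 is route=RT21. hour columns in first-appearance order: 07h, 22h, 13h, 19h; column 1 is 07h.
Long rows with route=RT21, hour=07h: 165 + 632 + 942 = 1739.

1739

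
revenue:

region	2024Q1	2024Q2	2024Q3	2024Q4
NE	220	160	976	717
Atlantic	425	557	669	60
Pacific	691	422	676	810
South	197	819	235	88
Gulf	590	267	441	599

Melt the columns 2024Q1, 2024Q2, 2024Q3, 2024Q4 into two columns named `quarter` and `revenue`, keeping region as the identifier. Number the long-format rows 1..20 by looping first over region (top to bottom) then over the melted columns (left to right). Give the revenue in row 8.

60

20 rows total (5 × 4). Row 8: index ⌊(8-1)/4⌋ = 1 into region → Atlantic; (8-1) mod 4 = 3 into the melted columns → 2024Q4.
So row 8 is (Atlantic, 2024Q4, 60); revenue = 60.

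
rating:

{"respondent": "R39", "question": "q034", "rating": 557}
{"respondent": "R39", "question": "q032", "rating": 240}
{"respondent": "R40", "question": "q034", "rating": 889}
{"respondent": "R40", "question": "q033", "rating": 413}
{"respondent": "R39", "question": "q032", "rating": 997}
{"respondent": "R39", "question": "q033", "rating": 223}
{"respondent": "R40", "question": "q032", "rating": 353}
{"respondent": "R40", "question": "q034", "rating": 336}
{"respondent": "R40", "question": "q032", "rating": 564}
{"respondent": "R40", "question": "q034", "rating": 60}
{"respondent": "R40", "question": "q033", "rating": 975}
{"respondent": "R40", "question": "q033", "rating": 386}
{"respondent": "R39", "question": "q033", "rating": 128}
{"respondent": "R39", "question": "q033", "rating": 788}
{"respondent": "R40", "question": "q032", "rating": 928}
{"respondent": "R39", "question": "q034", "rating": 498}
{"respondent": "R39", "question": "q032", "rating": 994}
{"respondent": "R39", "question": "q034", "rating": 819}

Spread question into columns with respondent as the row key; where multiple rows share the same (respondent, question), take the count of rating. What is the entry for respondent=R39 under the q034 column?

3

Rows with respondent=R39 and question=q034: rating values are 557, 498, 819.
3 rows match — count = 3.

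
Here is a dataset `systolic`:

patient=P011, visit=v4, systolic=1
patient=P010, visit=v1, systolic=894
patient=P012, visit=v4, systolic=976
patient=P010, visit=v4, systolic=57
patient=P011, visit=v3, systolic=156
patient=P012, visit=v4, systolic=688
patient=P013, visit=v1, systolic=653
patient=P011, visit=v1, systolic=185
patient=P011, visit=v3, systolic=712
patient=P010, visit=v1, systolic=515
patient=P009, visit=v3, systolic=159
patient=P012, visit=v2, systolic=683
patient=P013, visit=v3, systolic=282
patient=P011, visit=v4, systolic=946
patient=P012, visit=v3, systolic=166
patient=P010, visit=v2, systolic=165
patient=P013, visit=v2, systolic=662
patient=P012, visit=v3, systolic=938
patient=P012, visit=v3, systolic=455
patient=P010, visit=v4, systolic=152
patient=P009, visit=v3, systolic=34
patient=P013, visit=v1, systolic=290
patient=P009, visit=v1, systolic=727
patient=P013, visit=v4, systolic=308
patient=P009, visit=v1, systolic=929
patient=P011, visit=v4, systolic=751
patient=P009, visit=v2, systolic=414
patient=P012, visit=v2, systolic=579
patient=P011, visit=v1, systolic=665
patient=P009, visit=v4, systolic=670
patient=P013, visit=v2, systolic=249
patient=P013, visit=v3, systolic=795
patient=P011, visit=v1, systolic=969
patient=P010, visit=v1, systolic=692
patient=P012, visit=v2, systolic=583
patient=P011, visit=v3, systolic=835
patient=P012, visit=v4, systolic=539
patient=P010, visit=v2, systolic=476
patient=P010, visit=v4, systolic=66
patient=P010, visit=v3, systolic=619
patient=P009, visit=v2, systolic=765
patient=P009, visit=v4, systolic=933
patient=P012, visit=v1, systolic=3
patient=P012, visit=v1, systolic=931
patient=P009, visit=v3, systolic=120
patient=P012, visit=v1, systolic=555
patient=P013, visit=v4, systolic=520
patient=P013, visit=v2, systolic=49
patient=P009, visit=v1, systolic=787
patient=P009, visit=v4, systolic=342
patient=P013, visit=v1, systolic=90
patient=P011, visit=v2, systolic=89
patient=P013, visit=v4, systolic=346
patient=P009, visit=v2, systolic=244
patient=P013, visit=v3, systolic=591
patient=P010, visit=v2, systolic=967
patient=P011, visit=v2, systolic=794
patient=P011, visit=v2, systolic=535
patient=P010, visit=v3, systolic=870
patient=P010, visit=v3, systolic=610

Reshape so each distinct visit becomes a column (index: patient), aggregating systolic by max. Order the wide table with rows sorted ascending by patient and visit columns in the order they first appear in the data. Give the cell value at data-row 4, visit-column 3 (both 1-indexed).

With rows sorted ascending by patient, row 4 is patient=P012. visit columns in first-appearance order: v4, v1, v3, v2; column 3 is v3.
Long rows with patient=P012, visit=v3: max(166, 938, 455) = 938.

938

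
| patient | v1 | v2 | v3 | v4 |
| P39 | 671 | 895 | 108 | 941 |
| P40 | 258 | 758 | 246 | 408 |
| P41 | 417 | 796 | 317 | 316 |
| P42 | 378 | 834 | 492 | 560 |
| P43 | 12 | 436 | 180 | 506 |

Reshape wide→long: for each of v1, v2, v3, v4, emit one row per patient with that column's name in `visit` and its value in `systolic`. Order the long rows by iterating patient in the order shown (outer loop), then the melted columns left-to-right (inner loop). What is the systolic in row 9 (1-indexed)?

20 rows total (5 × 4). Row 9: index ⌊(9-1)/4⌋ = 2 into patient → P41; (9-1) mod 4 = 0 into the melted columns → v1.
So row 9 is (P41, v1, 417); systolic = 417.

417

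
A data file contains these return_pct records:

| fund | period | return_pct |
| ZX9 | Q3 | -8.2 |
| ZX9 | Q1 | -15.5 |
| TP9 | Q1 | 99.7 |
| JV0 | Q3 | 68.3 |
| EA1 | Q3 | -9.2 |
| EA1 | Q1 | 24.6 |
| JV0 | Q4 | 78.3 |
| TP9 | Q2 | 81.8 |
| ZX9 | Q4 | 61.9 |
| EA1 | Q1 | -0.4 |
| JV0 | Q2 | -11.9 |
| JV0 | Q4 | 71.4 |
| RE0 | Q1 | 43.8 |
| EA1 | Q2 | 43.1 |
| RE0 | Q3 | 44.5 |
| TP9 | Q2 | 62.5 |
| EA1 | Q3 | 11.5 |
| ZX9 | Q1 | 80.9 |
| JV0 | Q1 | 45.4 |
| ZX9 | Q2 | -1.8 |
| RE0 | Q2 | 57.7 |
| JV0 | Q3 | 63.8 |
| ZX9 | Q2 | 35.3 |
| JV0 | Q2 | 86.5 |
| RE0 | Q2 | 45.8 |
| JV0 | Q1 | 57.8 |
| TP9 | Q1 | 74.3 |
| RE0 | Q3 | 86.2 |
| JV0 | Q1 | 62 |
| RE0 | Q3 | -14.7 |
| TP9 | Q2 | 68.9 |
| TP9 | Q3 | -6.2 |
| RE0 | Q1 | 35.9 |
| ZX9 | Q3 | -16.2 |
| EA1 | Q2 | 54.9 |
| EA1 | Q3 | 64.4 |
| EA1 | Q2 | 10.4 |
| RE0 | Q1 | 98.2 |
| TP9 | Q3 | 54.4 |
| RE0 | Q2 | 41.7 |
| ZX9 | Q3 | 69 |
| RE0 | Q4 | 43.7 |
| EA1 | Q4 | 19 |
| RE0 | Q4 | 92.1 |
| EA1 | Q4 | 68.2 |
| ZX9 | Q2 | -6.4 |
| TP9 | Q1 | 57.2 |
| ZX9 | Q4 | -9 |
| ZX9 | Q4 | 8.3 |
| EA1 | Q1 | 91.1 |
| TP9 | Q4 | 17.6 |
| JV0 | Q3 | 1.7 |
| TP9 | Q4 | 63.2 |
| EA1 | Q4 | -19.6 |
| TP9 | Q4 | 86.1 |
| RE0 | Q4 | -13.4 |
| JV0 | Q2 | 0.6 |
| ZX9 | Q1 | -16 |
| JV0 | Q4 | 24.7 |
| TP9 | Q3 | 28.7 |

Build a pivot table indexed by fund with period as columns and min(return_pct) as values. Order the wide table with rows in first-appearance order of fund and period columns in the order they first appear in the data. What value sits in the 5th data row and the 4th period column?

41.7

With rows in first-appearance order of fund, row 5 is fund=RE0. period columns in first-appearance order: Q3, Q1, Q4, Q2; column 4 is Q2.
Long rows with fund=RE0, period=Q2: min(57.7, 45.8, 41.7) = 41.7.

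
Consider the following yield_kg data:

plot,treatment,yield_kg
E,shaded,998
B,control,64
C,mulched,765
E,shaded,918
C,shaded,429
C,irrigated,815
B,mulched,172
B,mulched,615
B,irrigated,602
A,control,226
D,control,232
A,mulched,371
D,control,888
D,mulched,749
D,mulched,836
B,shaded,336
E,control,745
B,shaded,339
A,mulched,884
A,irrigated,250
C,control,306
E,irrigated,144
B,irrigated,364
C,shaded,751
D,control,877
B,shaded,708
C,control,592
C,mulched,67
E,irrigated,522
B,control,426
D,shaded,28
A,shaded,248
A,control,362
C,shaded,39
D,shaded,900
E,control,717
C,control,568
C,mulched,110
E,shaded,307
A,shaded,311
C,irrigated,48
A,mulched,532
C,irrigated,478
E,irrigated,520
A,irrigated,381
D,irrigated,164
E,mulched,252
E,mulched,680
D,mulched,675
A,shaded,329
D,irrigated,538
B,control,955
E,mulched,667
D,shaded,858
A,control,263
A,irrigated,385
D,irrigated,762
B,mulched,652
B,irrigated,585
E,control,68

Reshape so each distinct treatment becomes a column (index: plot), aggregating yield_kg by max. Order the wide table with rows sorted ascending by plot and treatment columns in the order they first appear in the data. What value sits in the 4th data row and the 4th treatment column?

762

With rows sorted ascending by plot, row 4 is plot=D. treatment columns in first-appearance order: shaded, control, mulched, irrigated; column 4 is irrigated.
Long rows with plot=D, treatment=irrigated: max(164, 538, 762) = 762.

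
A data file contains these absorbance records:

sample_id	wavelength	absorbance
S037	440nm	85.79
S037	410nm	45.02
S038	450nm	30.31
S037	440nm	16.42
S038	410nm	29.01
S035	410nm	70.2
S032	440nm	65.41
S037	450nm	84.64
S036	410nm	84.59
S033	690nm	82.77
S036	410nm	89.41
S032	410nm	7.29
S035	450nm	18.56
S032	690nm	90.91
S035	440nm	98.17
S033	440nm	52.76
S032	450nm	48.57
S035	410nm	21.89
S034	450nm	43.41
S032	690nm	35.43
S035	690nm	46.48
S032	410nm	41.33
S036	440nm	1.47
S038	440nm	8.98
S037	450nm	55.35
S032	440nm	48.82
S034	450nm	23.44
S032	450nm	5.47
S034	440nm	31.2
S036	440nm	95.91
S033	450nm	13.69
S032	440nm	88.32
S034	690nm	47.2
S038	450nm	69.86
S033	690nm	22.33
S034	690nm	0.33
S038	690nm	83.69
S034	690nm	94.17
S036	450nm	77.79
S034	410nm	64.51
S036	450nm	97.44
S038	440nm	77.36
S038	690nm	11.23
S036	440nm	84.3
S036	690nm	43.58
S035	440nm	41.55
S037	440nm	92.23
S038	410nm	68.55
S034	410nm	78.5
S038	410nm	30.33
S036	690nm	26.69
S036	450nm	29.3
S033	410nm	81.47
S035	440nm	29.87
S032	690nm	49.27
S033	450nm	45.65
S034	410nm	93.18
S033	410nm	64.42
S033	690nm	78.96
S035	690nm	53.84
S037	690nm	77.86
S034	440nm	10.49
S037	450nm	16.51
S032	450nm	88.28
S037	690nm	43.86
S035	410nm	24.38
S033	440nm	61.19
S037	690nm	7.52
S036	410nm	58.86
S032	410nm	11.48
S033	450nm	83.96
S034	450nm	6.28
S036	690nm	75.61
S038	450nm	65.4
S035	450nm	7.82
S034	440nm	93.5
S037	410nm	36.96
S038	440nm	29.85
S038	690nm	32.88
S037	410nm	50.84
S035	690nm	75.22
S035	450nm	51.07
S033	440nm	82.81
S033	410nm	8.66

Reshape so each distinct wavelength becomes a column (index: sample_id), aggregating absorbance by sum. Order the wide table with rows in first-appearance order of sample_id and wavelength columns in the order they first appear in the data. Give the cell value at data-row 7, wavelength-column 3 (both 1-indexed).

73.13

With rows in first-appearance order of sample_id, row 7 is sample_id=S034. wavelength columns in first-appearance order: 440nm, 410nm, 450nm, 690nm; column 3 is 450nm.
Long rows with sample_id=S034, wavelength=450nm: 43.41 + 23.44 + 6.28 = 73.13.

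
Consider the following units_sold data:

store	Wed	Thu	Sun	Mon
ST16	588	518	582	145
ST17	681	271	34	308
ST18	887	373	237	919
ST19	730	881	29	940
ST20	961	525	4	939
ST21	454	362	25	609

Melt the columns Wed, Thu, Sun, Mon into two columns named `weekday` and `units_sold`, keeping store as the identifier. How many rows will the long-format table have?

24

6 store values × 4 melted columns = 24 rows.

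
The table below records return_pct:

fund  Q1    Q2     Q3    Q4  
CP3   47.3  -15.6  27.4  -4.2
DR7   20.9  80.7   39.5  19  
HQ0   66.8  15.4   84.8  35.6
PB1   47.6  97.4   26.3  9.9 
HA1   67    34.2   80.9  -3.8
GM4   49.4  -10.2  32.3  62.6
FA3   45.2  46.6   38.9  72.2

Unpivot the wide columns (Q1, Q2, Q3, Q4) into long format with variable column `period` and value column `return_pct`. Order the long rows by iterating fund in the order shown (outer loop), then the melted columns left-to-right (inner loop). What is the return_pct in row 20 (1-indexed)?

28 rows total (7 × 4). Row 20: index ⌊(20-1)/4⌋ = 4 into fund → HA1; (20-1) mod 4 = 3 into the melted columns → Q4.
So row 20 is (HA1, Q4, -3.8); return_pct = -3.8.

-3.8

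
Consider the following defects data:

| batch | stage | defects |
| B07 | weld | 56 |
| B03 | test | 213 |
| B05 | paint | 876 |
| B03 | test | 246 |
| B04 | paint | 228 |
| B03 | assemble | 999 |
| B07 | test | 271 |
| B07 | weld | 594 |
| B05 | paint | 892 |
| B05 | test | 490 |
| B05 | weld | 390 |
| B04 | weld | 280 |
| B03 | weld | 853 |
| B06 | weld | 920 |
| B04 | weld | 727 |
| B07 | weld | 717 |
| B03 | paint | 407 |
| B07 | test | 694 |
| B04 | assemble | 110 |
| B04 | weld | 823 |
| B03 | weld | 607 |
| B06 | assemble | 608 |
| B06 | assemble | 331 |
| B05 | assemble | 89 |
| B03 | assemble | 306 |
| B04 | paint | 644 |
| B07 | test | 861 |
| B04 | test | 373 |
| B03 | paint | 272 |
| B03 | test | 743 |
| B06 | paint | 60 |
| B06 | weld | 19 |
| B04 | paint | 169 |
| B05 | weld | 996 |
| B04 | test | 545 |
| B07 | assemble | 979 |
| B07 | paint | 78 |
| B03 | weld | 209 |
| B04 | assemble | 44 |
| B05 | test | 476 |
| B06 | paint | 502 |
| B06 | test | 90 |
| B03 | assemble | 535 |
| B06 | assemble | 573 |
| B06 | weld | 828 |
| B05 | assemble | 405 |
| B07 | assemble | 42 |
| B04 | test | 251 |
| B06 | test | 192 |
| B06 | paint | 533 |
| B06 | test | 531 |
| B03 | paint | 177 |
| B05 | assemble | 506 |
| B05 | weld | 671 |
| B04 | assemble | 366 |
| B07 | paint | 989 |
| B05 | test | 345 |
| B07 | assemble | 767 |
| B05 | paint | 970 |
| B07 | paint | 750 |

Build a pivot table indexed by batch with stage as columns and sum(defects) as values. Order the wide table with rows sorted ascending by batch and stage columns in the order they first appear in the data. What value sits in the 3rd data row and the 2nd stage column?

1311

With rows sorted ascending by batch, row 3 is batch=B05. stage columns in first-appearance order: weld, test, paint, assemble; column 2 is test.
Long rows with batch=B05, stage=test: 490 + 476 + 345 = 1311.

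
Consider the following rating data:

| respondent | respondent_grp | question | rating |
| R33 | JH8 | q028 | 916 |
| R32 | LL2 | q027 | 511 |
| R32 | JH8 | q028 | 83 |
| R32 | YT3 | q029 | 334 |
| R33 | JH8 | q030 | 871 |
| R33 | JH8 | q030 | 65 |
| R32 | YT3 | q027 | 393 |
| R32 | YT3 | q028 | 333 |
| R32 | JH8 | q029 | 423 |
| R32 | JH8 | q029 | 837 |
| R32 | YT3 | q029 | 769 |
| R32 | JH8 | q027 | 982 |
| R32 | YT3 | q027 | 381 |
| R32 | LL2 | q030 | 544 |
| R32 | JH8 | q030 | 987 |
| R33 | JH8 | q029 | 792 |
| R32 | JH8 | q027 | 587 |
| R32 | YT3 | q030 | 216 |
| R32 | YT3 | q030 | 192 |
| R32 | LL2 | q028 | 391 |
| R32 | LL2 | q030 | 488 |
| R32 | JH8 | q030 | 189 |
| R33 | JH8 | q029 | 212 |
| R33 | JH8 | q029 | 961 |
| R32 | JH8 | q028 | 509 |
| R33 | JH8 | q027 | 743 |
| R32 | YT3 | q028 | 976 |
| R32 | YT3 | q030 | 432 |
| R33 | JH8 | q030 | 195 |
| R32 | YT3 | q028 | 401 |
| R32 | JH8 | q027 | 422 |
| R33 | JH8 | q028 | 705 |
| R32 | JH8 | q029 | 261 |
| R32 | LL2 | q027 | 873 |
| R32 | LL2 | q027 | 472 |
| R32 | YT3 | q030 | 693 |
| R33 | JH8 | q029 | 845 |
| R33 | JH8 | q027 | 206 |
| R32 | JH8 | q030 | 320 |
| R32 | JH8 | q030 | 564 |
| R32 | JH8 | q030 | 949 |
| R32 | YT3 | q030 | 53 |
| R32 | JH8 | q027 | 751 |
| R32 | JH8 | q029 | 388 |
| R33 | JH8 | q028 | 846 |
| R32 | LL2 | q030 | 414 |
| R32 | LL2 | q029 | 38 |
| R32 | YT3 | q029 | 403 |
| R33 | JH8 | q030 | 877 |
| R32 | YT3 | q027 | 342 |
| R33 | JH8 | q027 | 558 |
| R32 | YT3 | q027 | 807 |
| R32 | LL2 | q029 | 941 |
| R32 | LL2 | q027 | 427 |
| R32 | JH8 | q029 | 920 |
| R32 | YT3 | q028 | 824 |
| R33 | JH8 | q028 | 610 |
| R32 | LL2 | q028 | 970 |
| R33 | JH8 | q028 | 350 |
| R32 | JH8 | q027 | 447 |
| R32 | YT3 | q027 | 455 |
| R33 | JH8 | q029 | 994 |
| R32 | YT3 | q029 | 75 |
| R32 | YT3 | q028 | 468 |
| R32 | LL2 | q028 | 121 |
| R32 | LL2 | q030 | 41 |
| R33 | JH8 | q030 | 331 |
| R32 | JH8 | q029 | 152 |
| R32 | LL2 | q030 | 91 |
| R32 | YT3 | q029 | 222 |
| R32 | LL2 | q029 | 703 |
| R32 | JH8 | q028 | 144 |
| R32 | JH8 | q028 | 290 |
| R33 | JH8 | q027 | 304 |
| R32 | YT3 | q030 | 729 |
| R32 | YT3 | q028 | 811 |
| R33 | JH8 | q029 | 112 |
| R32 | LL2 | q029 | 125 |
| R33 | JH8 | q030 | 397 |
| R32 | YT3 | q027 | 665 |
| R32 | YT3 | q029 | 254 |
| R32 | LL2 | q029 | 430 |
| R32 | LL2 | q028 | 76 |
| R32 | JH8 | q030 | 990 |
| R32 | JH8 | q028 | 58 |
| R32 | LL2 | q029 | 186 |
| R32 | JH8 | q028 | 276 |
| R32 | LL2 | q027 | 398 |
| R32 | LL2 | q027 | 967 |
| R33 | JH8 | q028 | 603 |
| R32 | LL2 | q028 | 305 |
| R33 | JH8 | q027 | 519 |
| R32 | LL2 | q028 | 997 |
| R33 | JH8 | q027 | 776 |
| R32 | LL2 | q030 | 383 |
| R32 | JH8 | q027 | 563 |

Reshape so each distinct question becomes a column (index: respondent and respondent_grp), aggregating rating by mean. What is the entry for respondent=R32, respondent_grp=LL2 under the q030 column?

Rows with respondent=R32, respondent_grp=LL2 and question=q030: rating values are 544, 488, 414, 41, 91, 383.
(544 + 488 + 414 + 41 + 91 + 383) / 6 = 326.83.

326.83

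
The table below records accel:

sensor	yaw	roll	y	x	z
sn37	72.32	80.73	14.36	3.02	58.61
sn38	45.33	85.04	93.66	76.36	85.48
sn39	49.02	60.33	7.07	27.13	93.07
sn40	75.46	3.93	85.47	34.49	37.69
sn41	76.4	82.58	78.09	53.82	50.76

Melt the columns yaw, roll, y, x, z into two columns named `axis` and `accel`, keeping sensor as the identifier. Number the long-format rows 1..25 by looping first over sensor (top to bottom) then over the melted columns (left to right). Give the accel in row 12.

25 rows total (5 × 5). Row 12: index ⌊(12-1)/5⌋ = 2 into sensor → sn39; (12-1) mod 5 = 1 into the melted columns → roll.
So row 12 is (sn39, roll, 60.33); accel = 60.33.

60.33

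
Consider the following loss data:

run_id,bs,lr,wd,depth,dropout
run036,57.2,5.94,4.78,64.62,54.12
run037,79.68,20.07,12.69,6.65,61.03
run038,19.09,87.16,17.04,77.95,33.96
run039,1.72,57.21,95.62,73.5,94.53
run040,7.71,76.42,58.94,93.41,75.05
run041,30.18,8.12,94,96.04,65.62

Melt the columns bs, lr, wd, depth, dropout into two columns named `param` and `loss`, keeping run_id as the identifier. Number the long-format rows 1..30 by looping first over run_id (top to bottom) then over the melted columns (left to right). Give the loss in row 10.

61.03

30 rows total (6 × 5). Row 10: index ⌊(10-1)/5⌋ = 1 into run_id → run037; (10-1) mod 5 = 4 into the melted columns → dropout.
So row 10 is (run037, dropout, 61.03); loss = 61.03.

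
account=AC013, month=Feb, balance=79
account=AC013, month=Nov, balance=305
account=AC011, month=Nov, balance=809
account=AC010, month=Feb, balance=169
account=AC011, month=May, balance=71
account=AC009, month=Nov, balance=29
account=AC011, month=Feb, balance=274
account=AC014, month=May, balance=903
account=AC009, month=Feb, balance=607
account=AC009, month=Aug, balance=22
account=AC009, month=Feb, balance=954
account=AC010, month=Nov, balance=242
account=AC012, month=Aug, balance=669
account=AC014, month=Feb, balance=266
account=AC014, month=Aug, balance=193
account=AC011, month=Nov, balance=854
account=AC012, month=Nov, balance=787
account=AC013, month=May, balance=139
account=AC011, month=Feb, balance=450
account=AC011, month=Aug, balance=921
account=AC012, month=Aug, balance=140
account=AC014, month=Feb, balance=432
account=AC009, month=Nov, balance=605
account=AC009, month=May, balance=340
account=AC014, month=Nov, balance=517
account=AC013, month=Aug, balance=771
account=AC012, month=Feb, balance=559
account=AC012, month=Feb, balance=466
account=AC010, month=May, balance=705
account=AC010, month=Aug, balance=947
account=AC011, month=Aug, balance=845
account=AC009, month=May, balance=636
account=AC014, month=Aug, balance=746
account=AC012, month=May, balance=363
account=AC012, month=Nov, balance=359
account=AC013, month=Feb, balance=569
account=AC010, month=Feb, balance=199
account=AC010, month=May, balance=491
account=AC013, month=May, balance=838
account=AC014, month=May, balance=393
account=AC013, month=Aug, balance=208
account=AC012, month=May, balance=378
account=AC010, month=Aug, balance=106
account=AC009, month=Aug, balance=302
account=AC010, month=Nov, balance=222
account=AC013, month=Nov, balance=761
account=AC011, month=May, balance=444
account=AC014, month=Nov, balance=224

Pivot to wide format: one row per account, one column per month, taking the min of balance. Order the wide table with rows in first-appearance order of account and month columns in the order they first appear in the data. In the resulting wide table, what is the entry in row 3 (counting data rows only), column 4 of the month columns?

With rows in first-appearance order of account, row 3 is account=AC010. month columns in first-appearance order: Feb, Nov, May, Aug; column 4 is Aug.
Long rows with account=AC010, month=Aug: min(947, 106) = 106.

106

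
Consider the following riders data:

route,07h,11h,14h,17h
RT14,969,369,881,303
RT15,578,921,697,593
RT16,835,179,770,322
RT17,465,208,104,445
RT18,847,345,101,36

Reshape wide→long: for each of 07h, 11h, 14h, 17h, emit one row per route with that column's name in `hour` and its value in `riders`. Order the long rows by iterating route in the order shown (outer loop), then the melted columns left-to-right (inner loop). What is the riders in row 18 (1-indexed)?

345

20 rows total (5 × 4). Row 18: index ⌊(18-1)/4⌋ = 4 into route → RT18; (18-1) mod 4 = 1 into the melted columns → 11h.
So row 18 is (RT18, 11h, 345); riders = 345.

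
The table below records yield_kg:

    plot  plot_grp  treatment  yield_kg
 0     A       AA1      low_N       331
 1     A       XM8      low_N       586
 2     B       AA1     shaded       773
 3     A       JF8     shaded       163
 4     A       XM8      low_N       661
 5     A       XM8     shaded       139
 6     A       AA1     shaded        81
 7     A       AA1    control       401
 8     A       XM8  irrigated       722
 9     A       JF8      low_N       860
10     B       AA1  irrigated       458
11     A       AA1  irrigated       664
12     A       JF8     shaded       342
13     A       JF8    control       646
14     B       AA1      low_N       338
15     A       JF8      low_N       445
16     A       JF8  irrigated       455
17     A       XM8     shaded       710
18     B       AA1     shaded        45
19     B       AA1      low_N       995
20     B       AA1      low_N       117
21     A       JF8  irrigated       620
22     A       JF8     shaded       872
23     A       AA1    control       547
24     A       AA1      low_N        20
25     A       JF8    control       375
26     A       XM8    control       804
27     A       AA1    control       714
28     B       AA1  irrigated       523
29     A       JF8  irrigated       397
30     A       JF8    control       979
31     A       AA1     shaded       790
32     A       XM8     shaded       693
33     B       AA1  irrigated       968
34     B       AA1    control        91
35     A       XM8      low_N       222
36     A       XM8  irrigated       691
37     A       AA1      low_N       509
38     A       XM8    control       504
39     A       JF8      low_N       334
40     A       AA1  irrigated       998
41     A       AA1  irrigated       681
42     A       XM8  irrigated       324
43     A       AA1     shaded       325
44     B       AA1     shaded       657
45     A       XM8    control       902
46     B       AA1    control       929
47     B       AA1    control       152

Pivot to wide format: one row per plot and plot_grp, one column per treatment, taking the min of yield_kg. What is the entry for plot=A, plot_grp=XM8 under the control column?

504

Rows with plot=A, plot_grp=XM8 and treatment=control: yield_kg values are 804, 504, 902.
min(804, 504, 902) = 504.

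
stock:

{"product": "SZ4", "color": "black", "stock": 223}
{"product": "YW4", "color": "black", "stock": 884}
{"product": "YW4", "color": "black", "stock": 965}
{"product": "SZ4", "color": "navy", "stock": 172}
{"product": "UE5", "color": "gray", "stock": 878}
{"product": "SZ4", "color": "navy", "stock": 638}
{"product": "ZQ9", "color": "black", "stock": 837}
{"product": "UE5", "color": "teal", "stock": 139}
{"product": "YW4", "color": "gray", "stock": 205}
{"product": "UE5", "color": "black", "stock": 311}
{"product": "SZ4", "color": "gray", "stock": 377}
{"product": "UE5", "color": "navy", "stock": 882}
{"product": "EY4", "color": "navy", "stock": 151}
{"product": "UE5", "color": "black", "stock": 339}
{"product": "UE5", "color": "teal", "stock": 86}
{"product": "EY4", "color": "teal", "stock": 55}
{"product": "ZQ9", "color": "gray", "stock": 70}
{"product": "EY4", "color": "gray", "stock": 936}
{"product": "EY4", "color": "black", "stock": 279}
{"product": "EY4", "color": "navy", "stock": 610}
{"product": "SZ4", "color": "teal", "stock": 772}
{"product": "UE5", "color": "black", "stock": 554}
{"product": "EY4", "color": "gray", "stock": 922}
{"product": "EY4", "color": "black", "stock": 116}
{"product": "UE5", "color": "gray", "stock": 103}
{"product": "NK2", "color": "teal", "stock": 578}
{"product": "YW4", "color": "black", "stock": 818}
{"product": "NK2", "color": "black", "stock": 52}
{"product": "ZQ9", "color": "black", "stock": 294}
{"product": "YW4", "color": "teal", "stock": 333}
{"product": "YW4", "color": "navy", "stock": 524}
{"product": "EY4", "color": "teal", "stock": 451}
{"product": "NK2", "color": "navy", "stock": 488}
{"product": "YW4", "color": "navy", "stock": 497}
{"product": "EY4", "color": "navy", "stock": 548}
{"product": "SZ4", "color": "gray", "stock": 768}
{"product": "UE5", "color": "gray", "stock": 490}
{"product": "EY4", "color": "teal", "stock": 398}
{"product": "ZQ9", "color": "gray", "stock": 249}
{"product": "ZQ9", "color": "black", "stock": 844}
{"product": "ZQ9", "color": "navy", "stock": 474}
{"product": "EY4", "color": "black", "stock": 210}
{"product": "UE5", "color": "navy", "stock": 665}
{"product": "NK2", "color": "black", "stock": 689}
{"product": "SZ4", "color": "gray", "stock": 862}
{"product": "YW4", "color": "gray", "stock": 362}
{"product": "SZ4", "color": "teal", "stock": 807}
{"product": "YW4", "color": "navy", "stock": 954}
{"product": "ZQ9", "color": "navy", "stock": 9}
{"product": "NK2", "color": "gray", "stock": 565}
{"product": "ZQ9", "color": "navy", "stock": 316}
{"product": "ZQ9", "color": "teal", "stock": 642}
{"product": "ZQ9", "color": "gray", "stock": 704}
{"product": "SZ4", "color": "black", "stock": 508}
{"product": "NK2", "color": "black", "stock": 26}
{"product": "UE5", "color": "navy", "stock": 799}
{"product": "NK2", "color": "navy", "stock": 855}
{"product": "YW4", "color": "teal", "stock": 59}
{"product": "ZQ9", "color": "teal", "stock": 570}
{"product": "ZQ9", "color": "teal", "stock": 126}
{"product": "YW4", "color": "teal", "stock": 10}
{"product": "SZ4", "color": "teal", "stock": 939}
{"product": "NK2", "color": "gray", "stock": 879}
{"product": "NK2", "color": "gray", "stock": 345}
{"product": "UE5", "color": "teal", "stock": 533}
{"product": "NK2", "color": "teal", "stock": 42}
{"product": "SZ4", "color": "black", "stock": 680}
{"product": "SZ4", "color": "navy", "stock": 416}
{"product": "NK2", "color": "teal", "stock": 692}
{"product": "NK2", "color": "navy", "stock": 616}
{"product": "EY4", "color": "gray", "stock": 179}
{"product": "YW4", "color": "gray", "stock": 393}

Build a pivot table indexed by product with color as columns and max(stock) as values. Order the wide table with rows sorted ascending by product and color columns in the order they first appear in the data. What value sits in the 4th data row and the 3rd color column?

With rows sorted ascending by product, row 4 is product=UE5. color columns in first-appearance order: black, navy, gray, teal; column 3 is gray.
Long rows with product=UE5, color=gray: max(878, 103, 490) = 878.

878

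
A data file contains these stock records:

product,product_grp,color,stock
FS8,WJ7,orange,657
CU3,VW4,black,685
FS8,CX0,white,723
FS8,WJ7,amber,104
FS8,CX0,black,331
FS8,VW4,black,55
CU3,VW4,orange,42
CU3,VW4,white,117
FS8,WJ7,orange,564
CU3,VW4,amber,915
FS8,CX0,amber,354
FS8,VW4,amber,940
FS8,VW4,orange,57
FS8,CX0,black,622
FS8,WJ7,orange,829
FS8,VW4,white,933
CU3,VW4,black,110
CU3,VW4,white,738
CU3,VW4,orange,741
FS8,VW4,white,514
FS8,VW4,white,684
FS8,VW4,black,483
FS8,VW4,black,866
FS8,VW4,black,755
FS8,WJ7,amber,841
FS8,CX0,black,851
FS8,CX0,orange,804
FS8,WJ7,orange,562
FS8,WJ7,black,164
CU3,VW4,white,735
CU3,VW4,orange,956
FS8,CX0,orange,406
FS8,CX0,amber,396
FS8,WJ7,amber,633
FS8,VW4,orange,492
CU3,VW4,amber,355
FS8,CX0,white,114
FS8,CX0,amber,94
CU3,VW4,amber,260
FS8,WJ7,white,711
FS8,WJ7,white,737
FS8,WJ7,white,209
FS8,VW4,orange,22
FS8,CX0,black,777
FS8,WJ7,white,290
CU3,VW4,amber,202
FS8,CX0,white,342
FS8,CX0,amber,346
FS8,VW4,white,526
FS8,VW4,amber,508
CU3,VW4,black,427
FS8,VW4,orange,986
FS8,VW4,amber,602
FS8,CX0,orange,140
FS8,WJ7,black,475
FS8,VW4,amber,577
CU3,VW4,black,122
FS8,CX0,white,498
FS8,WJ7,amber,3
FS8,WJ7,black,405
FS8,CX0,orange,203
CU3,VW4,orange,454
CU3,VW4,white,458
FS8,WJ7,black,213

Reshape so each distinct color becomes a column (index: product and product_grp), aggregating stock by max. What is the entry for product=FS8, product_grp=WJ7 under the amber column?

Rows with product=FS8, product_grp=WJ7 and color=amber: stock values are 104, 841, 633, 3.
max(104, 841, 633, 3) = 841.

841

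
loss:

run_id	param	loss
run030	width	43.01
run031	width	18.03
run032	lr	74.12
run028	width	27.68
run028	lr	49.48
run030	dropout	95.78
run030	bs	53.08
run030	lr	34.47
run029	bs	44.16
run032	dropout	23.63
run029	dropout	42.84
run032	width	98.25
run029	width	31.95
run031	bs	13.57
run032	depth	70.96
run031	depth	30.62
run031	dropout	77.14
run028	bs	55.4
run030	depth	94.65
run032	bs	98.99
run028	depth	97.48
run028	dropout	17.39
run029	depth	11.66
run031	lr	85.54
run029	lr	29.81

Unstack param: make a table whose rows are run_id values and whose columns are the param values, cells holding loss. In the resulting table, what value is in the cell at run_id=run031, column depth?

Wide layout: rows indexed by run_id, columns are the 5 distinct param values (width, lr, dropout, bs, depth).
Cell (run_id=run031, param=depth) draws from the long row where run_id=run031 and param=depth, which has loss=30.62.

30.62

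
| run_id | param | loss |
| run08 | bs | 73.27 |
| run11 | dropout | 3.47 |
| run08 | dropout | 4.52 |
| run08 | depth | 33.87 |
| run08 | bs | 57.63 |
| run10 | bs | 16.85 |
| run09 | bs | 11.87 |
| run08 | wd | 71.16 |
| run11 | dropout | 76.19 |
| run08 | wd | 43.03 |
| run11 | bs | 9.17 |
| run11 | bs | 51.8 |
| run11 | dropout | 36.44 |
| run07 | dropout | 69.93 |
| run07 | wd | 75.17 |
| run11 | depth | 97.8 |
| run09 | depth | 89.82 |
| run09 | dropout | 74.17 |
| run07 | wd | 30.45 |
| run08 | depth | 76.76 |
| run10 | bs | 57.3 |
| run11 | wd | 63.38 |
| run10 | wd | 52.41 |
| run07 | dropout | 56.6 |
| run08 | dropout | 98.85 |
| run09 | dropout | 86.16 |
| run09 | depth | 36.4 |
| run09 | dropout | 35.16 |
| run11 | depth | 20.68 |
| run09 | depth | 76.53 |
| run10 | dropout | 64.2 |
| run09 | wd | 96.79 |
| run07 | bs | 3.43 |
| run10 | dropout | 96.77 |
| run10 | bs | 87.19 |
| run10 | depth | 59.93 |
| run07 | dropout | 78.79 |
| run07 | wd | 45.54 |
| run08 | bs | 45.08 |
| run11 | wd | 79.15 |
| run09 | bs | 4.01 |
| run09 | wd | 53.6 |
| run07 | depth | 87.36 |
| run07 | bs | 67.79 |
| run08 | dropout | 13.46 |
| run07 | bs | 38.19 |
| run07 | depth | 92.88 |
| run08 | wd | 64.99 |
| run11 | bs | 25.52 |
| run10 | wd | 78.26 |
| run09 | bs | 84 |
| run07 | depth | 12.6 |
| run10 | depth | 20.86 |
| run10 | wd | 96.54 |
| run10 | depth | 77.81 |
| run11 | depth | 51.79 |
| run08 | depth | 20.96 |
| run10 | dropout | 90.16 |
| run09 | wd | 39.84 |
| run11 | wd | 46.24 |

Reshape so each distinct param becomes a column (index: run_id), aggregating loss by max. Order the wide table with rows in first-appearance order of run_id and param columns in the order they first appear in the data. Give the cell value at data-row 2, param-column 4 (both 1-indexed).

79.15

With rows in first-appearance order of run_id, row 2 is run_id=run11. param columns in first-appearance order: bs, dropout, depth, wd; column 4 is wd.
Long rows with run_id=run11, param=wd: max(63.38, 79.15, 46.24) = 79.15.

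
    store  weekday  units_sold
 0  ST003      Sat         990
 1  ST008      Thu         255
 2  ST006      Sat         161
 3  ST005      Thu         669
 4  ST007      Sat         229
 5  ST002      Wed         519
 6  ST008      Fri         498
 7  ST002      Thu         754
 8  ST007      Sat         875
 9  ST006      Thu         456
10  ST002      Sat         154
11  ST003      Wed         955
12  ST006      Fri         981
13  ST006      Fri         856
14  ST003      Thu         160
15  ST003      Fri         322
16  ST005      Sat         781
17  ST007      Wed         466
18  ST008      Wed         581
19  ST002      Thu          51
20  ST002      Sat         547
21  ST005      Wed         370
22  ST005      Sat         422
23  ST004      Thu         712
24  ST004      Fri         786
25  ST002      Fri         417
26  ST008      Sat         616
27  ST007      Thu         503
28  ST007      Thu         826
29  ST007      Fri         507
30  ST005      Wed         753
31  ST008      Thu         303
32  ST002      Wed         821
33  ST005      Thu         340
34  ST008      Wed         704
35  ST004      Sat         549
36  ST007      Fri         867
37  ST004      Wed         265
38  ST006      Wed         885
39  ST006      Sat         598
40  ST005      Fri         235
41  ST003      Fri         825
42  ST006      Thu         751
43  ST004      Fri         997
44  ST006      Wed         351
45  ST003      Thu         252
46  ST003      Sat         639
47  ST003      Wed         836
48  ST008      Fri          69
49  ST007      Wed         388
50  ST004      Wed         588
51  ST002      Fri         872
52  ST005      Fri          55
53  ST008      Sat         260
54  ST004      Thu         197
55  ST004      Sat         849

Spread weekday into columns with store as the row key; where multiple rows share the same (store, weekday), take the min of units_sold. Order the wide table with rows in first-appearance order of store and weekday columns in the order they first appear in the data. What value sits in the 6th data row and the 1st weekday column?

154

With rows in first-appearance order of store, row 6 is store=ST002. weekday columns in first-appearance order: Sat, Thu, Wed, Fri; column 1 is Sat.
Long rows with store=ST002, weekday=Sat: min(154, 547) = 154.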